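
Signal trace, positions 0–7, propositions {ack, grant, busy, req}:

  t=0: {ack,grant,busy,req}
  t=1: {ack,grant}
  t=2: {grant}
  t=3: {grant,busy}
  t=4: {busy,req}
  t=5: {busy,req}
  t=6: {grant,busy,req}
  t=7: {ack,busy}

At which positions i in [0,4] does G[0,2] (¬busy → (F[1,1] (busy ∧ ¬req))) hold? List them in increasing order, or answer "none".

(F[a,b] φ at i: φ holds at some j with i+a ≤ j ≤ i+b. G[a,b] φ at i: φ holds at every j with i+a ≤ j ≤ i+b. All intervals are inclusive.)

2, 3, 4

Evaluate at each i in [0,4]:
  i=0: ✗ (fails at j=1)
  i=1: ✗ (fails at j=1)
  i=2: ✓ (all of [2,4])
  i=3: ✓ (all of [3,5])
  i=4: ✓ (all of [4,6])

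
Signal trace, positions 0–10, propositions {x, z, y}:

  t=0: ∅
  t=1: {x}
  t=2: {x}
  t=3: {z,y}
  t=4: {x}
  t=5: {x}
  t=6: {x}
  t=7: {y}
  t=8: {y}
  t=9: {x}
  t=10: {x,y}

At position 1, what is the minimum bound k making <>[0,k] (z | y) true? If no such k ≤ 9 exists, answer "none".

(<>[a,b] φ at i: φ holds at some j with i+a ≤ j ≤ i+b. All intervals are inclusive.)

Scan j = 1,2,… for (z | y):
  j=1: fails
  j=2: fails
  j=3: holds
First hit at j=3, so smallest k = 3-1 = 2.

2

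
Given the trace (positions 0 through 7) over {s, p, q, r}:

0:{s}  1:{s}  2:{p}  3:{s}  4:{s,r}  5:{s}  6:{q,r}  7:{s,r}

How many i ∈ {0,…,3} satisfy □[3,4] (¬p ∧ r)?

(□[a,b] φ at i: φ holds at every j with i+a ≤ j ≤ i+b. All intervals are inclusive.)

1

Evaluate at each i in [0,3]:
  i=0: ✗ (fails at j=3)
  i=1: ✗ (fails at j=5)
  i=2: ✗ (fails at j=5)
  i=3: ✓ (all of [6,7])
Positions where it holds: {3} → 1.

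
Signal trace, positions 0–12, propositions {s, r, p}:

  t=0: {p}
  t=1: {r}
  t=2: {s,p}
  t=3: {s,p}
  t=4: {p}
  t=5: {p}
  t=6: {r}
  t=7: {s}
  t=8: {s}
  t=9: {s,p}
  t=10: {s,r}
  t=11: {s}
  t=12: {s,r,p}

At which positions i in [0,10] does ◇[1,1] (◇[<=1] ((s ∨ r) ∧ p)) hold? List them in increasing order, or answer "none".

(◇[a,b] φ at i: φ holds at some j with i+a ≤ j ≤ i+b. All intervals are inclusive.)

0, 1, 2, 7, 8, 10

Evaluate at each i in [0,10]:
  i=0: ✓ (witness j=1)
  i=1: ✓ (witness j=2)
  i=2: ✓ (witness j=3)
  i=3: ✗ (none in [4,4])
  i=4: ✗ (none in [5,5])
  i=5: ✗ (none in [6,6])
  i=6: ✗ (none in [7,7])
  i=7: ✓ (witness j=8)
  i=8: ✓ (witness j=9)
  i=9: ✗ (none in [10,10])
  i=10: ✓ (witness j=11)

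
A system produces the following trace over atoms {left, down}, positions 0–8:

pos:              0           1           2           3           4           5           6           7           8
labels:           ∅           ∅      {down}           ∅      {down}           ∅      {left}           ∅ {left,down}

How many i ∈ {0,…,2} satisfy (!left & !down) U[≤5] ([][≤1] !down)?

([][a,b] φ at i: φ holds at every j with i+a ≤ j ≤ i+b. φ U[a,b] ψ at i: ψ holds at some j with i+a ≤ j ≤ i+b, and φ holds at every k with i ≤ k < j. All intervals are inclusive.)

Evaluate at each i in [0,2]:
  i=0: ✓ (rhs at j=0)
  i=1: ✗ (lhs fails at k=2 before rhs at j=5)
  i=2: ✗ (lhs fails at k=2 before rhs at j=5)
Positions where it holds: {0} → 1.

1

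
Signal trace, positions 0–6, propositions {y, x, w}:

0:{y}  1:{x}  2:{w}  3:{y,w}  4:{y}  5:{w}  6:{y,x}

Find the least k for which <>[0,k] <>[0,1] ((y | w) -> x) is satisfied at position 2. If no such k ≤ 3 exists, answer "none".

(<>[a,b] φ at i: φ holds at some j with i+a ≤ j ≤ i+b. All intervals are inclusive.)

3

Scan j = 2,3,… for <>[0,1] ((y | w) -> x):
  j=2: fails
  j=3: fails
  j=4: fails
  j=5: holds
First hit at j=5, so smallest k = 5-2 = 3.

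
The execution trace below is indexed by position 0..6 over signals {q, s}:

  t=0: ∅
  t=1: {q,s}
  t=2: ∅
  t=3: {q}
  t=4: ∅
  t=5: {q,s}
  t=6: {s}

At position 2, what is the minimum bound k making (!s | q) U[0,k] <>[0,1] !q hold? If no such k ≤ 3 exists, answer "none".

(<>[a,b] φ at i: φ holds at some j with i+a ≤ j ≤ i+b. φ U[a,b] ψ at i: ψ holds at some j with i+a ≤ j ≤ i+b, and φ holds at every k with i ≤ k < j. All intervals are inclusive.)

Need earliest j ≥ 2 with <>[0,1] !q, and (!s | q) at every k in [2,j-1].
  j=2: rhs holds (empty prefix). k = 0.

0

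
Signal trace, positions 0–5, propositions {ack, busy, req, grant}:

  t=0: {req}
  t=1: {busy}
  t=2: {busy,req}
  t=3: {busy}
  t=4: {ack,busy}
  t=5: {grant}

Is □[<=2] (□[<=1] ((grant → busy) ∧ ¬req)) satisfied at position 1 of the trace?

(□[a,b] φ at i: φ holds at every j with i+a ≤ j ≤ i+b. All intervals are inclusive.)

Check □[<=1] ((grant → busy) ∧ ¬req) at every j in [1,3]:
  j=1: fails at 2
  j=2: fails at 2
  j=3: holds on [3,4]
Fails at j=1 → formula fails.

False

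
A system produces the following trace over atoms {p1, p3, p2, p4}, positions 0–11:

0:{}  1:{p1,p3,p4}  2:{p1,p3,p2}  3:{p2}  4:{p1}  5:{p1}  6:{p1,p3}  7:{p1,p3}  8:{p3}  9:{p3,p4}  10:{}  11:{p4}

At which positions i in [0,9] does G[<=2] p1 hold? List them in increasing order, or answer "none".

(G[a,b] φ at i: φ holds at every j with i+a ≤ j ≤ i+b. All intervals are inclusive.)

Evaluate at each i in [0,9]:
  i=0: ✗ (fails at j=0)
  i=1: ✗ (fails at j=3)
  i=2: ✗ (fails at j=3)
  i=3: ✗ (fails at j=3)
  i=4: ✓ (all of [4,6])
  i=5: ✓ (all of [5,7])
  i=6: ✗ (fails at j=8)
  i=7: ✗ (fails at j=8)
  i=8: ✗ (fails at j=8)
  i=9: ✗ (fails at j=9)

4, 5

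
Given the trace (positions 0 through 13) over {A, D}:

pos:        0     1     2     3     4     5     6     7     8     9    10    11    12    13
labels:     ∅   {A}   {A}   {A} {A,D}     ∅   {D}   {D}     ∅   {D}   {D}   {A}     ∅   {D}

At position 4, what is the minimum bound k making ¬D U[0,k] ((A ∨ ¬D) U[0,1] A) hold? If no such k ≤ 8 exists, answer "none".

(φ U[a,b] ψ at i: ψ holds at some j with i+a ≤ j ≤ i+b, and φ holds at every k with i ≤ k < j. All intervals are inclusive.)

Need earliest j ≥ 4 with ((A ∨ ¬D) U[0,1] A), and ¬D at every k in [4,j-1].
  j=4: rhs holds (empty prefix). k = 0.

0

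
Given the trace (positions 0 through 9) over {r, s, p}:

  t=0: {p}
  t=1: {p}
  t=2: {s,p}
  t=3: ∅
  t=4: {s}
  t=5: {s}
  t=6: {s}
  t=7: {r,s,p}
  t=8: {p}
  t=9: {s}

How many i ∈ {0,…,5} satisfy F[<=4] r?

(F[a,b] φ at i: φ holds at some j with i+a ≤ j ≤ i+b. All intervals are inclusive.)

3

Evaluate at each i in [0,5]:
  i=0: ✗ (none in [0,4])
  i=1: ✗ (none in [1,5])
  i=2: ✗ (none in [2,6])
  i=3: ✓ (witness j=7)
  i=4: ✓ (witness j=7)
  i=5: ✓ (witness j=7)
Positions where it holds: {3, 4, 5} → 3.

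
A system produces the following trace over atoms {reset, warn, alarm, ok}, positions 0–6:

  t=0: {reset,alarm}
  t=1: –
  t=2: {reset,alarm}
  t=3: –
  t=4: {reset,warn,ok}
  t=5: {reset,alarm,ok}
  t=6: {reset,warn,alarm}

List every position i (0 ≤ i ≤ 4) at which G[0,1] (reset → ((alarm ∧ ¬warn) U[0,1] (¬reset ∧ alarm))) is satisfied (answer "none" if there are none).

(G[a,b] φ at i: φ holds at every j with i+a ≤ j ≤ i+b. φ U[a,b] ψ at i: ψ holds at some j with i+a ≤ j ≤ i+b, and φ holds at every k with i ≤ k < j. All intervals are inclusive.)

none

Evaluate at each i in [0,4]:
  i=0: ✗ (fails at j=0)
  i=1: ✗ (fails at j=2)
  i=2: ✗ (fails at j=2)
  i=3: ✗ (fails at j=4)
  i=4: ✗ (fails at j=4)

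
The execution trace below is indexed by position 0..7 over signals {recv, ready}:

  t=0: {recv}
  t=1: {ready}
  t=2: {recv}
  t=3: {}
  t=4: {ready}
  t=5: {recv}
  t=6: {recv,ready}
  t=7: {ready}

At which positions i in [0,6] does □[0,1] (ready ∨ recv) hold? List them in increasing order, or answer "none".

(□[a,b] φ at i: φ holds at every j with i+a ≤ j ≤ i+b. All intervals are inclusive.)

0, 1, 4, 5, 6

Evaluate at each i in [0,6]:
  i=0: ✓ (all of [0,1])
  i=1: ✓ (all of [1,2])
  i=2: ✗ (fails at j=3)
  i=3: ✗ (fails at j=3)
  i=4: ✓ (all of [4,5])
  i=5: ✓ (all of [5,6])
  i=6: ✓ (all of [6,7])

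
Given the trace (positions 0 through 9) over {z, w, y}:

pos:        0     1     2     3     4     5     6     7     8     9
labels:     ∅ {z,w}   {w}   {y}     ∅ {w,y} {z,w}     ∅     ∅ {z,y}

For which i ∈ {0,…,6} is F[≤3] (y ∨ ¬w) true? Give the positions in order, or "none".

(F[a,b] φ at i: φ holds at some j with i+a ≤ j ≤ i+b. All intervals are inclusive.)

Evaluate at each i in [0,6]:
  i=0: ✓ (witness j=0)
  i=1: ✓ (witness j=3)
  i=2: ✓ (witness j=3)
  i=3: ✓ (witness j=3)
  i=4: ✓ (witness j=4)
  i=5: ✓ (witness j=5)
  i=6: ✓ (witness j=7)

0, 1, 2, 3, 4, 5, 6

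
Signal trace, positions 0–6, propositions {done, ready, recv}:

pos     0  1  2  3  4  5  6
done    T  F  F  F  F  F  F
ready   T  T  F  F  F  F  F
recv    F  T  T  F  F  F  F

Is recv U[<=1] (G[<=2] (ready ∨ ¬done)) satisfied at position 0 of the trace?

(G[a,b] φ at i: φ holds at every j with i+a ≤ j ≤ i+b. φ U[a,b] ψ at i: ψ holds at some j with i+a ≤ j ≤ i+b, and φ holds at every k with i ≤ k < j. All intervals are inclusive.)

Need some j in [0,1] with G[<=2] (ready ∨ ¬done), and recv at every k in [0,j-1].
  j=0: G[<=2] (ready ∨ ¬done) holds; no prefix to check → satisfied.

Yes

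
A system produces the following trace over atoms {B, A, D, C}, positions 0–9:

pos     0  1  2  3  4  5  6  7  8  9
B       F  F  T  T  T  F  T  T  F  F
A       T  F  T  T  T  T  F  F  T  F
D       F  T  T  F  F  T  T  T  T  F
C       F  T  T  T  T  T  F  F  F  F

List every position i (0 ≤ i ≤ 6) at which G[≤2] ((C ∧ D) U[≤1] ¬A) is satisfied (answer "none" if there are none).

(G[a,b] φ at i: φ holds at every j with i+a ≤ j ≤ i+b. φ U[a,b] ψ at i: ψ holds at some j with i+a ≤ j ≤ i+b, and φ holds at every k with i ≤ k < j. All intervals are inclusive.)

5

Evaluate at each i in [0,6]:
  i=0: ✗ (fails at j=0)
  i=1: ✗ (fails at j=2)
  i=2: ✗ (fails at j=2)
  i=3: ✗ (fails at j=3)
  i=4: ✗ (fails at j=4)
  i=5: ✓ (all of [5,7])
  i=6: ✗ (fails at j=8)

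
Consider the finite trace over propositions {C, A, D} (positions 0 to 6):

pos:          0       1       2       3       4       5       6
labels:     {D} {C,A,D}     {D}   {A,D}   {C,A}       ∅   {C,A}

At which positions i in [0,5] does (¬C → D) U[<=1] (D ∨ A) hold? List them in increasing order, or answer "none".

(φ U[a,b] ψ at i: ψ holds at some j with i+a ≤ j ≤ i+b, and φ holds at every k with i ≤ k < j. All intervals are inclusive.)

0, 1, 2, 3, 4

Evaluate at each i in [0,5]:
  i=0: ✓ (rhs at j=0)
  i=1: ✓ (rhs at j=1)
  i=2: ✓ (rhs at j=2)
  i=3: ✓ (rhs at j=3)
  i=4: ✓ (rhs at j=4)
  i=5: ✗ (lhs fails at k=5 before rhs at j=6)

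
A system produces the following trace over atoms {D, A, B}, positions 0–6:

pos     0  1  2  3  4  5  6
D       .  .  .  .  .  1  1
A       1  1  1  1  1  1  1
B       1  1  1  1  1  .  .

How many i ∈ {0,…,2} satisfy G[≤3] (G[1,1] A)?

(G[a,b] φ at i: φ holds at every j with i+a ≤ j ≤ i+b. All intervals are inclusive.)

Evaluate at each i in [0,2]:
  i=0: ✓ (all of [0,3])
  i=1: ✓ (all of [1,4])
  i=2: ✓ (all of [2,5])
Positions where it holds: {0, 1, 2} → 3.

3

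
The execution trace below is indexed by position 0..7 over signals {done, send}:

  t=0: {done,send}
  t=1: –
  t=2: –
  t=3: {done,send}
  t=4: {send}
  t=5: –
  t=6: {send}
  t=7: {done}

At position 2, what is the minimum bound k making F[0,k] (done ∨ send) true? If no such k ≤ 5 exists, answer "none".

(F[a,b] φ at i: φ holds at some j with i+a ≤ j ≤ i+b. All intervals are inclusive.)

1

Scan j = 2,3,… for (done ∨ send):
  j=2: fails
  j=3: holds
First hit at j=3, so smallest k = 3-2 = 1.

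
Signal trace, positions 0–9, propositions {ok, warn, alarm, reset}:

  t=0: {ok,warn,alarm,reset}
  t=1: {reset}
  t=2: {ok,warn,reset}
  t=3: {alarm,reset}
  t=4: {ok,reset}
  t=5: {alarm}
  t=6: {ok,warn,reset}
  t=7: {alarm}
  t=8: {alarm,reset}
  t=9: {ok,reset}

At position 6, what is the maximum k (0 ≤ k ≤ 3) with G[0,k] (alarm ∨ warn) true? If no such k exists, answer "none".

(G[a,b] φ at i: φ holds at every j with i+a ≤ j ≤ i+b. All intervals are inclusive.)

2

(alarm ∨ warn) must hold from j=6 onward; find where it first fails.
  j=6: holds
  j=7: holds
  j=8: holds
  j=9: fails
Holds on [6,8], so largest k = 2.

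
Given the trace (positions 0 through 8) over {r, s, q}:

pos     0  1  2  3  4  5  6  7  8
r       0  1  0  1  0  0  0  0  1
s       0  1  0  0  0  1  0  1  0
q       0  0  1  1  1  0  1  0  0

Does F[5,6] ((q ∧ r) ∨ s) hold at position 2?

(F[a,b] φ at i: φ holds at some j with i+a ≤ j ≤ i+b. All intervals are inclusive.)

Holds

Check ((q ∧ r) ∨ s) at each j in [7,8]:
  j=7: true
  j=8: false
Found at j=7 → formula holds.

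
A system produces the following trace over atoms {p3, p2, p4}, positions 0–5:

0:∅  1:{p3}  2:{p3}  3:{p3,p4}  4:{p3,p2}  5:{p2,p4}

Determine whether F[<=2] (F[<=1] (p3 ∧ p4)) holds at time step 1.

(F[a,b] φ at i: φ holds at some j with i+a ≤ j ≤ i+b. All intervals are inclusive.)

True

Check F[<=1] (p3 ∧ p4) at each j in [1,3]:
  j=1: fails (none in [1,2])
  j=2: holds (witness at 3)
  j=3: holds (witness at 3)
Found at j=2 → formula holds.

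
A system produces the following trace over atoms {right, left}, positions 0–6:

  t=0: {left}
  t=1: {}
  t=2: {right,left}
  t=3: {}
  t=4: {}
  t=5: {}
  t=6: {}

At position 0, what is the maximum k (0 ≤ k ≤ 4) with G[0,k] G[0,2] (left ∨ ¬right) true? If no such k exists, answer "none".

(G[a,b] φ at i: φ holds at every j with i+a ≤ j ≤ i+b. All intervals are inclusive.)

G[0,2] (left ∨ ¬right) must hold from j=0 onward; find where it first fails.
  j=0: holds
  j=1: holds
  j=2: holds
  j=3: holds
  j=4: holds
Holds through j=4; largest k = 4.

4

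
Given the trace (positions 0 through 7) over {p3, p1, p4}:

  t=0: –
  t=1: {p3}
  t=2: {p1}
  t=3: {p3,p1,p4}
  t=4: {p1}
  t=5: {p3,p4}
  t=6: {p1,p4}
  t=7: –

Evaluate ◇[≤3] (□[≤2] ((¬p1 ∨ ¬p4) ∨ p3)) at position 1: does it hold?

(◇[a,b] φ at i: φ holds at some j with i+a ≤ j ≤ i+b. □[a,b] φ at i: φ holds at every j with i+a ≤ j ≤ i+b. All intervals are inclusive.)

Holds

Check □[≤2] ((¬p1 ∨ ¬p4) ∨ p3) at each j in [1,4]:
  j=1: holds on [1,3]
  j=2: holds on [2,4]
  j=3: holds on [3,5]
  j=4: fails at 6
Found at j=1 → formula holds.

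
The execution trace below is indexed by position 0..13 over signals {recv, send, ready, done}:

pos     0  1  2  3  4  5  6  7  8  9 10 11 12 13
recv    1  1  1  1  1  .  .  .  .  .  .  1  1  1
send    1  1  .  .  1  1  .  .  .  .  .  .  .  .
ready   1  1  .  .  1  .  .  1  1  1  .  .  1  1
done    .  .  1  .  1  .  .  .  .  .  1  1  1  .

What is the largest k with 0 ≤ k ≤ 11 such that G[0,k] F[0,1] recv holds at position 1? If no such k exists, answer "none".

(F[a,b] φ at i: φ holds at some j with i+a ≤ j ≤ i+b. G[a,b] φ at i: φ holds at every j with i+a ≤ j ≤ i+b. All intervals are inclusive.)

F[0,1] recv must hold from j=1 onward; find where it first fails.
  j=1: holds
  j=2: holds
  j=3: holds
  j=4: holds
  j=5: fails
Holds on [1,4], so largest k = 3.

3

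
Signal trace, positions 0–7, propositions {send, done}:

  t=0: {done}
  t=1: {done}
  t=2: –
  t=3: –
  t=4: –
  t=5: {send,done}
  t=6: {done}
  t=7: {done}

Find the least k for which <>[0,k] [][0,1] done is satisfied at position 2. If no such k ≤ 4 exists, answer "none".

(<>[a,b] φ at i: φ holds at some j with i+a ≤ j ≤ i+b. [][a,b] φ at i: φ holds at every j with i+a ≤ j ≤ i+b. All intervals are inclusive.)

Scan j = 2,3,… for [][0,1] done:
  j=2: fails
  j=3: fails
  j=4: fails
  j=5: holds
First hit at j=5, so smallest k = 5-2 = 3.

3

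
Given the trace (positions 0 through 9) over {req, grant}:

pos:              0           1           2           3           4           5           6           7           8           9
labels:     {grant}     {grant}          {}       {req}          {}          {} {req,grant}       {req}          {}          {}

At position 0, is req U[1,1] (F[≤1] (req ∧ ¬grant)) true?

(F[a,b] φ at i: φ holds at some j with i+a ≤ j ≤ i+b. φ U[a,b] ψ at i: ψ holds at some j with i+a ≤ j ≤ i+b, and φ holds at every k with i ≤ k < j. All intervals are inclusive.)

Need some j in [1,1] with F[≤1] (req ∧ ¬grant), and req at every k in [0,j-1].
  j=1: F[≤1] (req ∧ ¬grant) — fails (none in [1,2]).
No j in the window works → until fails.

False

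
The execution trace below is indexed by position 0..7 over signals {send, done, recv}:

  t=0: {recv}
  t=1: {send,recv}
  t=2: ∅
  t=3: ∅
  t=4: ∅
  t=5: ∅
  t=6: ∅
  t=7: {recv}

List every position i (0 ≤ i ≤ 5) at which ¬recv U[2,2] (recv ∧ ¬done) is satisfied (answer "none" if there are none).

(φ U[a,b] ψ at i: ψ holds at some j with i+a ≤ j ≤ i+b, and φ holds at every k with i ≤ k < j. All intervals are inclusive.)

Evaluate at each i in [0,5]:
  i=0: ✗ (no rhs in [2,2])
  i=1: ✗ (no rhs in [3,3])
  i=2: ✗ (no rhs in [4,4])
  i=3: ✗ (no rhs in [5,5])
  i=4: ✗ (no rhs in [6,6])
  i=5: ✓ (rhs at j=7; lhs holds on [5,6])

5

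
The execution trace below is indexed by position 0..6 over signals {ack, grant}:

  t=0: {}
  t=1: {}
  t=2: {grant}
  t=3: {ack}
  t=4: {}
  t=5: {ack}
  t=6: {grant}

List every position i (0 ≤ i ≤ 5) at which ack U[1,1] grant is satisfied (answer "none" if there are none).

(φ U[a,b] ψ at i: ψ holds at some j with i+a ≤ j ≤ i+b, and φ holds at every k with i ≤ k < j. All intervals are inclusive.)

5

Evaluate at each i in [0,5]:
  i=0: ✗ (no rhs in [1,1])
  i=1: ✗ (lhs fails at k=1 before rhs at j=2)
  i=2: ✗ (no rhs in [3,3])
  i=3: ✗ (no rhs in [4,4])
  i=4: ✗ (no rhs in [5,5])
  i=5: ✓ (rhs at j=6; lhs holds on [5,5])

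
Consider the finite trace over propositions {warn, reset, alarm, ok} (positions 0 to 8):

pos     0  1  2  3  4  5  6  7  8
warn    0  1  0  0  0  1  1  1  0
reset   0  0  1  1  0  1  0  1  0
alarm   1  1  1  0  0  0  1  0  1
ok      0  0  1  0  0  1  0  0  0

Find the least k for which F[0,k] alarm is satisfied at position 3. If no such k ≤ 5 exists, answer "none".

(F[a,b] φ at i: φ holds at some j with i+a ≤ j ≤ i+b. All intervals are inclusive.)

3

Scan j = 3,4,… for alarm:
  j=3: fails
  j=4: fails
  j=5: fails
  j=6: holds
First hit at j=6, so smallest k = 6-3 = 3.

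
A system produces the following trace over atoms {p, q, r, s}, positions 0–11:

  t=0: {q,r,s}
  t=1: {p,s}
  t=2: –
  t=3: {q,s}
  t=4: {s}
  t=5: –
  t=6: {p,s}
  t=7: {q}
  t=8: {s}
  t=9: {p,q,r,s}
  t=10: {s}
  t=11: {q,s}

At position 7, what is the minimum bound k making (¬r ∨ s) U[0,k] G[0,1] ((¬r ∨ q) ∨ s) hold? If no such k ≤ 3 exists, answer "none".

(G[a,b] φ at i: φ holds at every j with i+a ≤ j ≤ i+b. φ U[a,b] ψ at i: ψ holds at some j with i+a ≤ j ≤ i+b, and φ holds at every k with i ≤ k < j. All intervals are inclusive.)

Need earliest j ≥ 7 with G[0,1] ((¬r ∨ q) ∨ s), and (¬r ∨ s) at every k in [7,j-1].
  j=7: rhs holds (empty prefix). k = 0.

0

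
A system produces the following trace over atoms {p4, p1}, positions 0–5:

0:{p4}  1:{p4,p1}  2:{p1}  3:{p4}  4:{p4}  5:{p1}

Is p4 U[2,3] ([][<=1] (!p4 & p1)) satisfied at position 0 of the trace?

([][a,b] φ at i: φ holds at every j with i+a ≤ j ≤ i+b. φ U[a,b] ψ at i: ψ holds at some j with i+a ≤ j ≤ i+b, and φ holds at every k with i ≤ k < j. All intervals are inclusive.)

Need some j in [2,3] with [][<=1] (!p4 & p1), and p4 at every k in [0,j-1].
  j=2: [][<=1] (!p4 & p1) — fails at 3.
  j=3: [][<=1] (!p4 & p1) — fails at 3.
No j in the window works → until fails.

No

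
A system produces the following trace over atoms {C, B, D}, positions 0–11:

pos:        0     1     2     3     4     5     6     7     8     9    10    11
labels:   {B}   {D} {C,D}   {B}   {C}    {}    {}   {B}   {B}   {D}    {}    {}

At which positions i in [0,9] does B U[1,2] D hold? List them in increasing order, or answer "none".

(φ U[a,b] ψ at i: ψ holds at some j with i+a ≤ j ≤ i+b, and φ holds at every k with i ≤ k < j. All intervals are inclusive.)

Evaluate at each i in [0,9]:
  i=0: ✓ (rhs at j=1; lhs holds on [0,0])
  i=1: ✗ (lhs fails at k=1 before rhs at j=2)
  i=2: ✗ (no rhs in [3,4])
  i=3: ✗ (no rhs in [4,5])
  i=4: ✗ (no rhs in [5,6])
  i=5: ✗ (no rhs in [6,7])
  i=6: ✗ (no rhs in [7,8])
  i=7: ✓ (rhs at j=9; lhs holds on [7,8])
  i=8: ✓ (rhs at j=9; lhs holds on [8,8])
  i=9: ✗ (no rhs in [10,11])

0, 7, 8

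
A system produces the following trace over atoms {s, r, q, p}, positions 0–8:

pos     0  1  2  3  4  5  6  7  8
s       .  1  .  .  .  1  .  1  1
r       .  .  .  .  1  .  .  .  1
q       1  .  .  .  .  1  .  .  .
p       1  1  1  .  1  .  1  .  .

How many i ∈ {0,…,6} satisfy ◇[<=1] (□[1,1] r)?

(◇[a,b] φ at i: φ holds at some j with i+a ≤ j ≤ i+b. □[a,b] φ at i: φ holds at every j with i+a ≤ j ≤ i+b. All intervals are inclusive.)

Evaluate at each i in [0,6]:
  i=0: ✗ (none in [0,1])
  i=1: ✗ (none in [1,2])
  i=2: ✓ (witness j=3)
  i=3: ✓ (witness j=3)
  i=4: ✗ (none in [4,5])
  i=5: ✗ (none in [5,6])
  i=6: ✓ (witness j=7)
Positions where it holds: {2, 3, 6} → 3.

3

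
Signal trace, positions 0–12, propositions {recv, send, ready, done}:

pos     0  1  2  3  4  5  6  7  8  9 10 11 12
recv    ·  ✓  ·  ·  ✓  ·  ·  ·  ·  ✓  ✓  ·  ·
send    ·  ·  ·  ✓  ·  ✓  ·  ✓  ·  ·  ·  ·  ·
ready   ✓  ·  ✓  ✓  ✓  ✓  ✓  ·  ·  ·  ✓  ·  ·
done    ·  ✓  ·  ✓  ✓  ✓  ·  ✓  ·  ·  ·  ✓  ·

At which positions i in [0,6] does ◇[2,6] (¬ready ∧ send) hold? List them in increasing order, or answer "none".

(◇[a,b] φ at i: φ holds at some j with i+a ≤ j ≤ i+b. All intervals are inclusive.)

1, 2, 3, 4, 5

Evaluate at each i in [0,6]:
  i=0: ✗ (none in [2,6])
  i=1: ✓ (witness j=7)
  i=2: ✓ (witness j=7)
  i=3: ✓ (witness j=7)
  i=4: ✓ (witness j=7)
  i=5: ✓ (witness j=7)
  i=6: ✗ (none in [8,12])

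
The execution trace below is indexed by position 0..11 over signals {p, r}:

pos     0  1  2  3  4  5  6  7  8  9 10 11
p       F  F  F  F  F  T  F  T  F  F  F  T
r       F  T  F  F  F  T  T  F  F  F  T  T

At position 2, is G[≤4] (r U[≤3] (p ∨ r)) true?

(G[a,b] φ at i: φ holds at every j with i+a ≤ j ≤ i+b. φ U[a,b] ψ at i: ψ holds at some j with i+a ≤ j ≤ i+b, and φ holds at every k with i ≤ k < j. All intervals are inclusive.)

No

Check (r U[≤3] (p ∨ r)) at every j in [2,6]:
  j=2: fails
  j=3: fails
  j=4: fails
  j=5: holds
  j=6: holds
Fails at j=2 → formula fails.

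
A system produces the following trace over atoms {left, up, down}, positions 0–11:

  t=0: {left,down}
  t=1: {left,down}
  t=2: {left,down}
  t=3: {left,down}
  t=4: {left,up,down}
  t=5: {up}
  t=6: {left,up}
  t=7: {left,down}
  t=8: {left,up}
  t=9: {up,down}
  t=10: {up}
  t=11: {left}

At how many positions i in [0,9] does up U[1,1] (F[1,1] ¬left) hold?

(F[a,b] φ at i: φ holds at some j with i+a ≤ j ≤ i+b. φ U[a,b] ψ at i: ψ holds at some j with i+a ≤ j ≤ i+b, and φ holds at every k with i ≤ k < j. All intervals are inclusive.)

1

Evaluate at each i in [0,9]:
  i=0: ✗ (no rhs in [1,1])
  i=1: ✗ (no rhs in [2,2])
  i=2: ✗ (no rhs in [3,3])
  i=3: ✗ (lhs fails at k=3 before rhs at j=4)
  i=4: ✗ (no rhs in [5,5])
  i=5: ✗ (no rhs in [6,6])
  i=6: ✗ (no rhs in [7,7])
  i=7: ✗ (lhs fails at k=7 before rhs at j=8)
  i=8: ✓ (rhs at j=9; lhs holds on [8,8])
  i=9: ✗ (no rhs in [10,10])
Positions where it holds: {8} → 1.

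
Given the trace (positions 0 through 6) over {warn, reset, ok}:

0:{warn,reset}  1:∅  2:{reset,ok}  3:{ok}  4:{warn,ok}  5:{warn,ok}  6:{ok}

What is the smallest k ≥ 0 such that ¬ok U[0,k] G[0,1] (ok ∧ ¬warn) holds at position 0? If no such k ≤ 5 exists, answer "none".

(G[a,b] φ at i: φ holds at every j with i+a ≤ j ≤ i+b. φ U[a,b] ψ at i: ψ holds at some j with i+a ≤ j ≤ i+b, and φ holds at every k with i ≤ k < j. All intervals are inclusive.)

Need earliest j ≥ 0 with G[0,1] (ok ∧ ¬warn), and ¬ok at every k in [0,j-1].
  j=0: rhs fails.
  j=1: rhs fails.
  j=2: rhs holds; lhs holds on [0,1]. k = 2.

2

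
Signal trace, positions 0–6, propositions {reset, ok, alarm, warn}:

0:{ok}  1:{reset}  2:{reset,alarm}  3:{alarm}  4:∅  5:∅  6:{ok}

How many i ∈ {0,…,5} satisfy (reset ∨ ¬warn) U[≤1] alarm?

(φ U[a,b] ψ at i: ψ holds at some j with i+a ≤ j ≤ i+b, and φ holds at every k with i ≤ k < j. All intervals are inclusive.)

3

Evaluate at each i in [0,5]:
  i=0: ✗ (no rhs in [0,1])
  i=1: ✓ (rhs at j=2; lhs holds on [1,1])
  i=2: ✓ (rhs at j=2)
  i=3: ✓ (rhs at j=3)
  i=4: ✗ (no rhs in [4,5])
  i=5: ✗ (no rhs in [5,6])
Positions where it holds: {1, 2, 3} → 3.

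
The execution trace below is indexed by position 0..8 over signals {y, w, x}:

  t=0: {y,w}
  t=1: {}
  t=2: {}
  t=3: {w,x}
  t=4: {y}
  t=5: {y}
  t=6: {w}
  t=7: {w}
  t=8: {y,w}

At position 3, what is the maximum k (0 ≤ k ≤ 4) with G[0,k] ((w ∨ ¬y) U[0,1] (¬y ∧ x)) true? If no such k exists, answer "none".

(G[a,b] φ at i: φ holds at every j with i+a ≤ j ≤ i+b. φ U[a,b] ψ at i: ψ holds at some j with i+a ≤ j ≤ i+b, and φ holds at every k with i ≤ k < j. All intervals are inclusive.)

0

((w ∨ ¬y) U[0,1] (¬y ∧ x)) must hold from j=3 onward; find where it first fails.
  j=3: holds
  j=4: fails
Holds on [3,3], so largest k = 0.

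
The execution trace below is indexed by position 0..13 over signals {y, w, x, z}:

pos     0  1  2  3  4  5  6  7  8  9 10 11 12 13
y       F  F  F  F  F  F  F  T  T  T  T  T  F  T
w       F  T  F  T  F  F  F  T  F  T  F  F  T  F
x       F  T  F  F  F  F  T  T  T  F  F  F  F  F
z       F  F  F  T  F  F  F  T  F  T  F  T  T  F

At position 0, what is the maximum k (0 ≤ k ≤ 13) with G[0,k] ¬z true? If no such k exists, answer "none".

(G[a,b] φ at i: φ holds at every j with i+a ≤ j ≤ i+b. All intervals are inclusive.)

2

¬z must hold from j=0 onward; find where it first fails.
  j=0: holds
  j=1: holds
  j=2: holds
  j=3: fails
Holds on [0,2], so largest k = 2.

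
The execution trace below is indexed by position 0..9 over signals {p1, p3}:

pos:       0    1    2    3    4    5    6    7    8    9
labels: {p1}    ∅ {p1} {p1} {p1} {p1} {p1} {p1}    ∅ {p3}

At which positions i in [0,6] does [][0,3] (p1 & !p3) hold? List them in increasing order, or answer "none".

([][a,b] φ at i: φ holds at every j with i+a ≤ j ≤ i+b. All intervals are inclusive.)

Evaluate at each i in [0,6]:
  i=0: ✗ (fails at j=1)
  i=1: ✗ (fails at j=1)
  i=2: ✓ (all of [2,5])
  i=3: ✓ (all of [3,6])
  i=4: ✓ (all of [4,7])
  i=5: ✗ (fails at j=8)
  i=6: ✗ (fails at j=8)

2, 3, 4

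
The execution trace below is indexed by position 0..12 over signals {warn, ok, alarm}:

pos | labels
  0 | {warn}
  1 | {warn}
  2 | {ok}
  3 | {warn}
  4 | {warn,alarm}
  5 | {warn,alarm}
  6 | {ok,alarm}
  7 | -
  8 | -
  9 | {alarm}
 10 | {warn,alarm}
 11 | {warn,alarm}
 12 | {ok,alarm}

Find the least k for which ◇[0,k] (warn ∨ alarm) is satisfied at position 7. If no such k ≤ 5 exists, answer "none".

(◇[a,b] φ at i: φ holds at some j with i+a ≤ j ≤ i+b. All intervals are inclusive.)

2

Scan j = 7,8,… for (warn ∨ alarm):
  j=7: fails
  j=8: fails
  j=9: holds
First hit at j=9, so smallest k = 9-7 = 2.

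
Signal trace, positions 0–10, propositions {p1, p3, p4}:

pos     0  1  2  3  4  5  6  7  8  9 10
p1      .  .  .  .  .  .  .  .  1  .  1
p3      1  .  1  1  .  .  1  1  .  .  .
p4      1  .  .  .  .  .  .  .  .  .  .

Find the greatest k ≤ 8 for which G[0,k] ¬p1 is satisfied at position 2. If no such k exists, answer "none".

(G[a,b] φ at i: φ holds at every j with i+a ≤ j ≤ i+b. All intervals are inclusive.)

5

¬p1 must hold from j=2 onward; find where it first fails.
  j=2: holds
  j=3: holds
  j=4: holds
  j=5: holds
  j=6: holds
  j=7: holds
  j=8: fails
Holds on [2,7], so largest k = 5.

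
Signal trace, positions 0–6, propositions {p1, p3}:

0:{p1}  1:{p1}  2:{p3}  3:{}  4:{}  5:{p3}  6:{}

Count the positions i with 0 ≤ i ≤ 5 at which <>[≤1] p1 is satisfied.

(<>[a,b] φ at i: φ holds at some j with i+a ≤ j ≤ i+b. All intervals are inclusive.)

2

Evaluate at each i in [0,5]:
  i=0: ✓ (witness j=0)
  i=1: ✓ (witness j=1)
  i=2: ✗ (none in [2,3])
  i=3: ✗ (none in [3,4])
  i=4: ✗ (none in [4,5])
  i=5: ✗ (none in [5,6])
Positions where it holds: {0, 1} → 2.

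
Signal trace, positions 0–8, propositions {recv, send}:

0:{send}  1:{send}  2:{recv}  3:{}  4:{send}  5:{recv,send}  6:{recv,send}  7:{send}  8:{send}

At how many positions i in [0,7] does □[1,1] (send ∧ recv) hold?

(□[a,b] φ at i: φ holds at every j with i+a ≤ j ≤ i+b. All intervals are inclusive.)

2

Evaluate at each i in [0,7]:
  i=0: ✗ (fails at j=1)
  i=1: ✗ (fails at j=2)
  i=2: ✗ (fails at j=3)
  i=3: ✗ (fails at j=4)
  i=4: ✓ (all of [5,5])
  i=5: ✓ (all of [6,6])
  i=6: ✗ (fails at j=7)
  i=7: ✗ (fails at j=8)
Positions where it holds: {4, 5} → 2.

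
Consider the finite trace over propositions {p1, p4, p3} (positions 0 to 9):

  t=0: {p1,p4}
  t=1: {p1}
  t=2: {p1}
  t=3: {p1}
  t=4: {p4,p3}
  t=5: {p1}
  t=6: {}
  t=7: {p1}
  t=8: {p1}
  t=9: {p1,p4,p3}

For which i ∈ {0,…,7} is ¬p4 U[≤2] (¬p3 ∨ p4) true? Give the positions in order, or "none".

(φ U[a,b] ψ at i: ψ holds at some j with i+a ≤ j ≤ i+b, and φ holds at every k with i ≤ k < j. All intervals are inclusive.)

0, 1, 2, 3, 4, 5, 6, 7

Evaluate at each i in [0,7]:
  i=0: ✓ (rhs at j=0)
  i=1: ✓ (rhs at j=1)
  i=2: ✓ (rhs at j=2)
  i=3: ✓ (rhs at j=3)
  i=4: ✓ (rhs at j=4)
  i=5: ✓ (rhs at j=5)
  i=6: ✓ (rhs at j=6)
  i=7: ✓ (rhs at j=7)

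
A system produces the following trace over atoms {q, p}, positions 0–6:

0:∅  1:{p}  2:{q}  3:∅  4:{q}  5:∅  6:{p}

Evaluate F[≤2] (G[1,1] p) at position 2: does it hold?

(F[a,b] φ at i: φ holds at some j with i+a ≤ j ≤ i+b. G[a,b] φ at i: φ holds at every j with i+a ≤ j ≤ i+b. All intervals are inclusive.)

Check G[1,1] p at each j in [2,4]:
  j=2: fails at 3
  j=3: fails at 4
  j=4: fails at 5
No position in the window satisfies it → formula fails.

False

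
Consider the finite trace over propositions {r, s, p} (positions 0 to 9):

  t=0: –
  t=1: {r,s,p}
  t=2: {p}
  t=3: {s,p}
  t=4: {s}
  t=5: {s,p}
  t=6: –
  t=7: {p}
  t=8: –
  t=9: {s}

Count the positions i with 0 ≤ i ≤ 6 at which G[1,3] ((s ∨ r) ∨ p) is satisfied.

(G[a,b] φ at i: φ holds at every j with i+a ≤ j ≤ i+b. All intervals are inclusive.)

Evaluate at each i in [0,6]:
  i=0: ✓ (all of [1,3])
  i=1: ✓ (all of [2,4])
  i=2: ✓ (all of [3,5])
  i=3: ✗ (fails at j=6)
  i=4: ✗ (fails at j=6)
  i=5: ✗ (fails at j=6)
  i=6: ✗ (fails at j=8)
Positions where it holds: {0, 1, 2} → 3.

3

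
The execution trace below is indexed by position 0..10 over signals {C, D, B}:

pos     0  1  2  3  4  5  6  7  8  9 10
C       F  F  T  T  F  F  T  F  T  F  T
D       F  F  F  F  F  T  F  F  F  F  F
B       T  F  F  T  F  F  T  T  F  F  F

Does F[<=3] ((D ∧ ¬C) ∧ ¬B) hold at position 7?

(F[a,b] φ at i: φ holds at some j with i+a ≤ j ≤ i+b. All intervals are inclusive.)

False

Check ((D ∧ ¬C) ∧ ¬B) at each j in [7,10]:
  j=7: false
  j=8: false
  j=9: false
  j=10: false
No position in the window satisfies it → formula fails.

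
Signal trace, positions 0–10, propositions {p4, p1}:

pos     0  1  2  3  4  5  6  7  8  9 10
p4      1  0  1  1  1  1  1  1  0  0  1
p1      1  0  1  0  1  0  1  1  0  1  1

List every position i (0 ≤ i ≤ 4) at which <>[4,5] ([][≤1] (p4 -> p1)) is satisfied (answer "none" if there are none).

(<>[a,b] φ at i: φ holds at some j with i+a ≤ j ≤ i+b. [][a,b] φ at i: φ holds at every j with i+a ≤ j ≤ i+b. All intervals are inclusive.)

1, 2, 3, 4

Evaluate at each i in [0,4]:
  i=0: ✗ (none in [4,5])
  i=1: ✓ (witness j=6)
  i=2: ✓ (witness j=6)
  i=3: ✓ (witness j=7)
  i=4: ✓ (witness j=8)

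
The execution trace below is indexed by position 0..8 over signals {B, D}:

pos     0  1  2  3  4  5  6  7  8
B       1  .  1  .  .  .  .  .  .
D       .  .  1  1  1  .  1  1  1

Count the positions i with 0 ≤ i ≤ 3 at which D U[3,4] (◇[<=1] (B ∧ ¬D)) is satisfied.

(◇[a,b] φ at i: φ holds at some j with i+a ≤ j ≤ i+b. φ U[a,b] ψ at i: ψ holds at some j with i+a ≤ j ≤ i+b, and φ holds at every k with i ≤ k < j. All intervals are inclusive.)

0

Evaluate at each i in [0,3]:
  i=0: ✗ (no rhs in [3,4])
  i=1: ✗ (no rhs in [4,5])
  i=2: ✗ (no rhs in [5,6])
  i=3: ✗ (no rhs in [6,7])
Positions where it holds: {} → 0.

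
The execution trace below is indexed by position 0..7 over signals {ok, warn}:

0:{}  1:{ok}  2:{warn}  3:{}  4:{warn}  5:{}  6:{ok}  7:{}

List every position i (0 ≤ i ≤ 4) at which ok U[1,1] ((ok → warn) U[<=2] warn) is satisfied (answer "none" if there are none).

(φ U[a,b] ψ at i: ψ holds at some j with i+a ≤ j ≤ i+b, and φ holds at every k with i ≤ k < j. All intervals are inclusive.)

1

Evaluate at each i in [0,4]:
  i=0: ✗ (no rhs in [1,1])
  i=1: ✓ (rhs at j=2; lhs holds on [1,1])
  i=2: ✗ (lhs fails at k=2 before rhs at j=3)
  i=3: ✗ (lhs fails at k=3 before rhs at j=4)
  i=4: ✗ (no rhs in [5,5])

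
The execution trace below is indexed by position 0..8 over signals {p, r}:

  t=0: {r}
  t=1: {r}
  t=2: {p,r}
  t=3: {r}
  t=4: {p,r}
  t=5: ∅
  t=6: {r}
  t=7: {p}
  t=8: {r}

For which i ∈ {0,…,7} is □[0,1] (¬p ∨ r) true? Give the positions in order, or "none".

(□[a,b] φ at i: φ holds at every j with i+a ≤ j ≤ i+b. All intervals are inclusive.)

0, 1, 2, 3, 4, 5

Evaluate at each i in [0,7]:
  i=0: ✓ (all of [0,1])
  i=1: ✓ (all of [1,2])
  i=2: ✓ (all of [2,3])
  i=3: ✓ (all of [3,4])
  i=4: ✓ (all of [4,5])
  i=5: ✓ (all of [5,6])
  i=6: ✗ (fails at j=7)
  i=7: ✗ (fails at j=7)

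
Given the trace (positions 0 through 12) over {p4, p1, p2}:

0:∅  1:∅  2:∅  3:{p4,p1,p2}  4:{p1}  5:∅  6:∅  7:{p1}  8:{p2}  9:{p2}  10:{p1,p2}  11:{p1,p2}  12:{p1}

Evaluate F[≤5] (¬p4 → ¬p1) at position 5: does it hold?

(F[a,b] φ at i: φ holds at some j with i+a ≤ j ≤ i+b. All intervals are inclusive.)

Check (¬p4 → ¬p1) at each j in [5,10]:
  j=5: true
  j=6: true
  j=7: false
  j=8: true
  j=9: true
  j=10: false
Found at j=5 → formula holds.

Yes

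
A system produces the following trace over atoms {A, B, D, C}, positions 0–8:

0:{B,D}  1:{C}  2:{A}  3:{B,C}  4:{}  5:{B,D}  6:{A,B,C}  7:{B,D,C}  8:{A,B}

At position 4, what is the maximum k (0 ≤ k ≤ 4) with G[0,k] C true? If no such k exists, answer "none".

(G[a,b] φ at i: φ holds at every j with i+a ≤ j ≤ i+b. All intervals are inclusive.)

C must hold from j=4 onward; find where it first fails.
  j=4: fails → no k works.

none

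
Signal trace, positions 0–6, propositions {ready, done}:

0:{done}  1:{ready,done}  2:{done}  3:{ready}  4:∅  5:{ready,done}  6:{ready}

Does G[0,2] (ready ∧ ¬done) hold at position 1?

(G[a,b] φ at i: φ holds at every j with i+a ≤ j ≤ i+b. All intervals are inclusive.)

Check (ready ∧ ¬done) at every j in [1,3]:
  j=1: false
  j=2: false
  j=3: true
Fails at j=1 → formula fails.

No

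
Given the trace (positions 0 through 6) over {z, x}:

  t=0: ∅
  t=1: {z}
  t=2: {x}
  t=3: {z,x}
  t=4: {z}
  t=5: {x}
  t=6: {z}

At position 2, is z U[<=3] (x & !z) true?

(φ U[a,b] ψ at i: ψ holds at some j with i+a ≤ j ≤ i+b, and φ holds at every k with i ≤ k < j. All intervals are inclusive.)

Need some j in [2,5] with (x & !z), and z at every k in [2,j-1].
  j=2: (x & !z) holds; no prefix to check → satisfied.

Yes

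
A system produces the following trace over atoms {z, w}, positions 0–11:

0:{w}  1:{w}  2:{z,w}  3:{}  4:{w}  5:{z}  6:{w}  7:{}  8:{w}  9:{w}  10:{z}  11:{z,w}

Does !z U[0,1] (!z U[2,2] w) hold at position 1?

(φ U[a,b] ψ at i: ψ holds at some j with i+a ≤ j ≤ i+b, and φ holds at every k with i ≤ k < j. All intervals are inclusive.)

No

Need some j in [1,2] with (!z U[2,2] w), and !z at every k in [1,j-1].
  j=1: (!z U[2,2] w) — fails.
  j=2: (!z U[2,2] w) — fails.
No j in the window works → until fails.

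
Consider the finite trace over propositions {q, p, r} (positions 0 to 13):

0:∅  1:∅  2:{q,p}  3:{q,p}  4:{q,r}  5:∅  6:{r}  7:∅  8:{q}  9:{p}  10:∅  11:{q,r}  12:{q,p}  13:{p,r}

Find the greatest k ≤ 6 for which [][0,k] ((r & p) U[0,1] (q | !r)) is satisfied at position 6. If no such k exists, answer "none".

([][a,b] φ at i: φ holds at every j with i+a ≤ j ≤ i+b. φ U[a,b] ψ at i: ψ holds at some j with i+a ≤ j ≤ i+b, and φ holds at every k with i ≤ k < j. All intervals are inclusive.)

((r & p) U[0,1] (q | !r)) must hold from j=6 onward; find where it first fails.
  j=6: fails → no k works.

none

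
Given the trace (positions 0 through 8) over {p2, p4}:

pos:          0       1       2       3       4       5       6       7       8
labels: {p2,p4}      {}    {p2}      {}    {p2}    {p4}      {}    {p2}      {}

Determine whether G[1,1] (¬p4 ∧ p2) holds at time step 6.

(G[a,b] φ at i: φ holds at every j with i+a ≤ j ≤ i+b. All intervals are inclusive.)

Yes

Check (¬p4 ∧ p2) at every j in [7,7]:
  j=7: true
All positions satisfy it → formula holds.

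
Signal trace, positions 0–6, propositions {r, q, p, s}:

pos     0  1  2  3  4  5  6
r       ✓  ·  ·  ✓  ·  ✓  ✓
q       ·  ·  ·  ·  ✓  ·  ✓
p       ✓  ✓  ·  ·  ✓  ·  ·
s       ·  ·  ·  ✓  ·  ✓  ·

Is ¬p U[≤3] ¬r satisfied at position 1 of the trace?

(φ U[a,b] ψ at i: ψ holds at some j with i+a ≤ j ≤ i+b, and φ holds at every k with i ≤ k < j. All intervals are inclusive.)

Yes

Need some j in [1,4] with ¬r, and ¬p at every k in [1,j-1].
  j=1: ¬r holds; no prefix to check → satisfied.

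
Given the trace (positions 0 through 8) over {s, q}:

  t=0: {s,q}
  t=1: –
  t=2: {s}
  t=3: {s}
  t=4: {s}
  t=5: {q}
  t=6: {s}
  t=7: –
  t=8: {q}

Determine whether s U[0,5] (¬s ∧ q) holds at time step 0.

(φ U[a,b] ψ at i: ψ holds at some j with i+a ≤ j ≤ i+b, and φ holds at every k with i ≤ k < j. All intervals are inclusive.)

Need some j in [0,5] with (¬s ∧ q), and s at every k in [0,j-1].
  j=0: (¬s ∧ q) false.
  j=1: (¬s ∧ q) false.
  j=2: (¬s ∧ q) false.
  j=3: (¬s ∧ q) false.
  j=4: (¬s ∧ q) false.
  j=5: (¬s ∧ q) holds, but s fails at k=1 → not this j.
No j in the window works → until fails.

No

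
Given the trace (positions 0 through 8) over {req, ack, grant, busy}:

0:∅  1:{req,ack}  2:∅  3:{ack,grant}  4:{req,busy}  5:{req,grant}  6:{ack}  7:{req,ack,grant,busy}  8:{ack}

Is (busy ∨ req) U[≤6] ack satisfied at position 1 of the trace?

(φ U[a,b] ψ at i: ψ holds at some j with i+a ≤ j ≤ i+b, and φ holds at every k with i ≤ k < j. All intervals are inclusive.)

Need some j in [1,7] with ack, and (busy ∨ req) at every k in [1,j-1].
  j=1: ack holds; no prefix to check → satisfied.

True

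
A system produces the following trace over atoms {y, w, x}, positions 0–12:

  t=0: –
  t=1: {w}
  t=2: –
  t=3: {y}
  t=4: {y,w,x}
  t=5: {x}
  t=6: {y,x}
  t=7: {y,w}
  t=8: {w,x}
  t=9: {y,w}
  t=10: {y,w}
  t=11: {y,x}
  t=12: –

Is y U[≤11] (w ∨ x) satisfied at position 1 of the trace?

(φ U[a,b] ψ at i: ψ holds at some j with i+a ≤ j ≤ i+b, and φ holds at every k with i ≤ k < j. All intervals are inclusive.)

True

Need some j in [1,12] with (w ∨ x), and y at every k in [1,j-1].
  j=1: (w ∨ x) holds; no prefix to check → satisfied.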